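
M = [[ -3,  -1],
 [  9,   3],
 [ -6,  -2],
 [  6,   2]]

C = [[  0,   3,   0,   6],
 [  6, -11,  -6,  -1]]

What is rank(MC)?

1

First compute MC:
[[ -6,   2,   6, -17],
 [ 18,  -6, -18,  51],
 [-12,   4,  12, -34],
 [ 12,  -4, -12,  34]]
Now row reduce the product.
R2 ← R2 + (3)·R1: [0, 0, 0, 0]
R3 ← R3 − (2)·R1: [0, 0, 0, 0]
R4 ← R4 + (2)·R1: [0, 0, 0, 0]
1 nonzero row, so rank(MC) = 1.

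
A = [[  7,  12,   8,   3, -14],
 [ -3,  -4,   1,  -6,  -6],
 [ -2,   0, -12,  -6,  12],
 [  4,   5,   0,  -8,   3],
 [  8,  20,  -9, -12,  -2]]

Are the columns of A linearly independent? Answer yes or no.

Row reduce A to echelon form.
R2 ← R2 + (3/7)·R1: [0, 8/7, 31/7, -33/7, -12]
R3 ← R3 + (2/7)·R1: [0, 24/7, -68/7, -36/7, 8]
R4 ← R4 − (4/7)·R1: [0, -13/7, -32/7, -68/7, 11]
R5 ← R5 − (8/7)·R1: [0, 44/7, -127/7, -108/7, 14]
R3 ← R3 − (3)·R2: [0, 0, -23, 9, 44]
R4 ← R4 + (13/8)·R2: [0, 0, 21/8, -139/8, -17/2]
R5 ← R5 − (11/2)·R2: [0, 0, -85/2, 21/2, 80]
R4 ← R4 + (21/184)·R3: [0, 0, 0, -376/23, -80/23]
R5 ← R5 − (85/46)·R3: [0, 0, 0, -141/23, -30/23]
R5 ← R5 − (3/8)·R4: [0, 0, 0, 0, 0]
4 pivots among 5 columns.
Only 4 < 5 pivot columns, so the columns are linearly dependent.

no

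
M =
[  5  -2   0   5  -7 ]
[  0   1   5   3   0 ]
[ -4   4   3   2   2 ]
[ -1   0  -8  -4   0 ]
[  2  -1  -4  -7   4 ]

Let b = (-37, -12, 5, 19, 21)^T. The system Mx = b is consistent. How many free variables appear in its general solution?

1

Row reduce the augmented matrix [M | b].
R3 ← R3 + (4/5)·R1: [0, 12/5, 3, 6, -18/5, -123/5]
R4 ← R4 + (1/5)·R1: [0, -2/5, -8, -3, -7/5, 58/5]
R5 ← R5 − (2/5)·R1: [0, -1/5, -4, -9, 34/5, 179/5]
R3 ← R3 − (12/5)·R2: [0, 0, -9, -6/5, -18/5, 21/5]
R4 ← R4 + (2/5)·R2: [0, 0, -6, -9/5, -7/5, 34/5]
R5 ← R5 + (1/5)·R2: [0, 0, -3, -42/5, 34/5, 167/5]
R4 ← R4 − (2/3)·R3: [0, 0, 0, -1, 1, 4]
R5 ← R5 − (1/3)·R3: [0, 0, 0, -8, 8, 32]
R5 ← R5 − (8)·R4: [0, 0, 0, 0, 0, 0]
The echelon form has 4 nonzero rows, and every pivot lies in the first 5 columns, so rank(M) = rank([M|b]) = 4.
The system is consistent.
Free variables = (unknowns) − (rank) = 5 − 4 = 1.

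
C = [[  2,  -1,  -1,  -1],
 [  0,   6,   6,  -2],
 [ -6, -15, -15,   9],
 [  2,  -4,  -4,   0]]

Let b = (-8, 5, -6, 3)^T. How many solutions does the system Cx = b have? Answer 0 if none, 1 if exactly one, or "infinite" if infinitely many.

Row reduce the augmented matrix [C | b].
R3 ← R3 + (3)·R1: [0, -18, -18, 6, -30]
R4 ← R4 − R1: [0, -3, -3, 1, 11]
R3 ← R3 + (3)·R2: [0, 0, 0, 0, -15]
R4 ← R4 + (1/2)·R2: [0, 0, 0, 0, 27/2]
R4 ← R4 + (9/10)·R3: [0, 0, 0, 0, 0]
The echelon form has 3 nonzero rows; the last pivot sits in the augmented column, so rank(C) = 2 but rank([C|b]) = 3.
Since the ranks differ, the system is inconsistent.
It has no solutions.

0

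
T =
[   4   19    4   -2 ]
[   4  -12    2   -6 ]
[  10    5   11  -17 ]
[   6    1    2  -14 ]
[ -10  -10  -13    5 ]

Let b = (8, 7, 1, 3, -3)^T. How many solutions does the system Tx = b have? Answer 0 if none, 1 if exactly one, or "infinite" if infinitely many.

Row reduce the augmented matrix [T | b].
R2 ← R2 − R1: [0, -31, -2, -4, -1]
R3 ← R3 − (5/2)·R1: [0, -85/2, 1, -12, -19]
R4 ← R4 − (3/2)·R1: [0, -55/2, -4, -11, -9]
R5 ← R5 + (5/2)·R1: [0, 75/2, -3, 0, 17]
R3 ← R3 − (85/62)·R2: [0, 0, 116/31, -202/31, -1093/62]
R4 ← R4 − (55/62)·R2: [0, 0, -69/31, -231/31, -503/62]
R5 ← R5 + (75/62)·R2: [0, 0, -168/31, -150/31, 979/62]
R4 ← R4 + (69/116)·R3: [0, 0, 0, -657/58, -4315/232]
R5 ← R5 + (42/29)·R3: [0, 0, 0, -414/29, -565/58]
R5 ← R5 − (92/73)·R4: [0, 0, 0, 0, 1000/73]
The echelon form has 5 nonzero rows; the last pivot sits in the augmented column, so rank(T) = 4 but rank([T|b]) = 5.
Since the ranks differ, the system is inconsistent.
It has no solutions.

0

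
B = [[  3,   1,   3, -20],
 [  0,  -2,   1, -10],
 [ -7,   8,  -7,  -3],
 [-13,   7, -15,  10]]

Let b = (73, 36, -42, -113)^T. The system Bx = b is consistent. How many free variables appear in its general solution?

Row reduce the augmented matrix [B | b].
R3 ← R3 + (7/3)·R1: [0, 31/3, 0, -149/3, 385/3]
R4 ← R4 + (13/3)·R1: [0, 34/3, -2, -230/3, 610/3]
R3 ← R3 + (31/6)·R2: [0, 0, 31/6, -304/3, 943/3]
R4 ← R4 + (17/3)·R2: [0, 0, 11/3, -400/3, 1222/3]
R4 ← R4 − (22/31)·R3: [0, 0, 0, -1904/31, 5712/31]
The echelon form has 4 nonzero rows, and every pivot lies in the first 4 columns, so rank(B) = rank([B|b]) = 4.
The system is consistent.
Free variables = (unknowns) − (rank) = 4 − 4 = 0.

0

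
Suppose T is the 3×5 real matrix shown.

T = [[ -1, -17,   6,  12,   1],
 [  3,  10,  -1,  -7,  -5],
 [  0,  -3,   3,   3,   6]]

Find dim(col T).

3

Row reduce to echelon form.
R2 ← R2 + (3)·R1: [0, -41, 17, 29, -2]
R3 ← R3 − (3/41)·R2: [0, 0, 72/41, 36/41, 252/41]
Echelon form has 3 nonzero rows, so rank(T) = 3.
The column space has dimension equal to the rank: 3.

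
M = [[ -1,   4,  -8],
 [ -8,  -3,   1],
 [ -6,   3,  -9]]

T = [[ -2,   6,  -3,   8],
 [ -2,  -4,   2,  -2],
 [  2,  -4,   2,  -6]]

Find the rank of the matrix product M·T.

2

First compute MT:
[[-22,  10,  -5,  32],
 [ 24, -40,  20, -64],
 [-12, -12,   6,   0]]
Now row reduce the product.
R2 ← R2 + (12/11)·R1: [0, -320/11, 160/11, -320/11]
R3 ← R3 − (6/11)·R1: [0, -192/11, 96/11, -192/11]
R3 ← R3 − (3/5)·R2: [0, 0, 0, 0]
2 nonzero rows, so rank(MT) = 2.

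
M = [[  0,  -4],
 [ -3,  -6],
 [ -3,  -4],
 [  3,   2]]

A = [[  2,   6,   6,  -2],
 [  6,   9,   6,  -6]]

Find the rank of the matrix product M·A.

First compute MA:
[[-24, -36, -24,  24],
 [-42, -72, -54,  42],
 [-30, -54, -42,  30],
 [ 18,  36,  30, -18]]
Now row reduce the product.
R2 ← R2 − (7/4)·R1: [0, -9, -12, 0]
R3 ← R3 − (5/4)·R1: [0, -9, -12, 0]
R4 ← R4 + (3/4)·R1: [0, 9, 12, 0]
R3 ← R3 − R2: [0, 0, 0, 0]
R4 ← R4 + R2: [0, 0, 0, 0]
2 nonzero rows, so rank(MA) = 2.

2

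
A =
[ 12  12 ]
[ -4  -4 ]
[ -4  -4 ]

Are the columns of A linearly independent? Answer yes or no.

Row reduce A to echelon form.
R2 ← R2 + (1/3)·R1: [0, 0]
R3 ← R3 + (1/3)·R1: [0, 0]
1 pivot among 2 columns.
Only 1 < 2 pivot columns, so the columns are linearly dependent.

no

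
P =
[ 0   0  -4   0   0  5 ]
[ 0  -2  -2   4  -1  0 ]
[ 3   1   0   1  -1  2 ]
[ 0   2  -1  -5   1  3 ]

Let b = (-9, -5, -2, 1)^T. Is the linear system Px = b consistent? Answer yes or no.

yes

Row reduce the augmented matrix [P | b].
Swap R1 ↔ R3
R4 ← R4 + R2: [0, 0, -3, -1, 0, 3, -4]
R4 ← R4 − (3/4)·R3: [0, 0, 0, -1, 0, -3/4, 11/4]
The echelon form has 4 nonzero rows, and every pivot lies in the first 6 columns, so rank(P) = rank([P|b]) = 4.
The system is consistent.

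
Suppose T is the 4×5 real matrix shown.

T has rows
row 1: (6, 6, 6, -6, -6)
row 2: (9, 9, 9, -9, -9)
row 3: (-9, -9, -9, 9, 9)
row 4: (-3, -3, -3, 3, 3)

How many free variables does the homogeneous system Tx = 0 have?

4

Row reduce to echelon form.
R2 ← R2 − (3/2)·R1: [0, 0, 0, 0, 0]
R3 ← R3 + (3/2)·R1: [0, 0, 0, 0, 0]
R4 ← R4 + (1/2)·R1: [0, 0, 0, 0, 0]
1 nonzero row, so rank(T) = 1.
T has 5 columns; by rank–nullity, nullity = 5 − 1 = 4.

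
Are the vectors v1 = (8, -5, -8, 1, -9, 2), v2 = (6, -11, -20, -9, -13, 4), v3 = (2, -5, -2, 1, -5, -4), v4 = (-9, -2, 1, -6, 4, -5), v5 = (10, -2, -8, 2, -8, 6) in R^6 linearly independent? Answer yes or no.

Form the matrix with these vectors as rows and row reduce.
R2 ← R2 − (3/4)·R1: [0, -29/4, -14, -39/4, -25/4, 5/2]
R3 ← R3 − (1/4)·R1: [0, -15/4, 0, 3/4, -11/4, -9/2]
R4 ← R4 + (9/8)·R1: [0, -61/8, -8, -39/8, -49/8, -11/4]
R5 ← R5 − (5/4)·R1: [0, 17/4, 2, 3/4, 13/4, 7/2]
R3 ← R3 − (15/29)·R2: [0, 0, 210/29, 168/29, 14/29, -168/29]
R4 ← R4 − (61/58)·R2: [0, 0, 195/29, 156/29, 13/29, -156/29]
R5 ← R5 + (17/29)·R2: [0, 0, -180/29, -144/29, -12/29, 144/29]
R4 ← R4 − (13/14)·R3: [0, 0, 0, 0, 0, 0]
R5 ← R5 + (6/7)·R3: [0, 0, 0, 0, 0, 0]
3 nonzero rows, so the 5 vectors span a space of dimension 3.
Since 3 < 5, the vectors are linearly dependent.

no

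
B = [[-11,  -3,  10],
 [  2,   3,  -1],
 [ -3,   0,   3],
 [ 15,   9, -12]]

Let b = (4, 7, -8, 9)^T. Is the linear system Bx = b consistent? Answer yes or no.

Row reduce the augmented matrix [B | b].
R2 ← R2 + (2/11)·R1: [0, 27/11, 9/11, 85/11]
R3 ← R3 − (3/11)·R1: [0, 9/11, 3/11, -100/11]
R4 ← R4 + (15/11)·R1: [0, 54/11, 18/11, 159/11]
R3 ← R3 − (1/3)·R2: [0, 0, 0, -35/3]
R4 ← R4 − (2)·R2: [0, 0, 0, -1]
R4 ← R4 − (3/35)·R3: [0, 0, 0, 0]
The echelon form has 3 nonzero rows; the last pivot sits in the augmented column, so rank(B) = 2 but rank([B|b]) = 3.
Since the ranks differ, the system is inconsistent.

no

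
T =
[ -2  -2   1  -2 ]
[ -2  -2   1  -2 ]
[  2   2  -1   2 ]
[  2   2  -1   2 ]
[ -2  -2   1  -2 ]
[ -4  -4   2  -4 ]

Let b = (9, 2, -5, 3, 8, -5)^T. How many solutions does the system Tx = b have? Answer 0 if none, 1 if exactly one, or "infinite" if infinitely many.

0

Row reduce the augmented matrix [T | b].
R2 ← R2 − R1: [0, 0, 0, 0, -7]
R3 ← R3 + R1: [0, 0, 0, 0, 4]
R4 ← R4 + R1: [0, 0, 0, 0, 12]
R5 ← R5 − R1: [0, 0, 0, 0, -1]
R6 ← R6 − (2)·R1: [0, 0, 0, 0, -23]
R3 ← R3 + (4/7)·R2: [0, 0, 0, 0, 0]
R4 ← R4 + (12/7)·R2: [0, 0, 0, 0, 0]
R5 ← R5 − (1/7)·R2: [0, 0, 0, 0, 0]
R6 ← R6 − (23/7)·R2: [0, 0, 0, 0, 0]
The echelon form has 2 nonzero rows; the last pivot sits in the augmented column, so rank(T) = 1 but rank([T|b]) = 2.
Since the ranks differ, the system is inconsistent.
It has no solutions.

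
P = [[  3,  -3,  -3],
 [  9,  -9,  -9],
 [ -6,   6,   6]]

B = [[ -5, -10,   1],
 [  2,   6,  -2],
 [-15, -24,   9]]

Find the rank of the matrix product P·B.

First compute PB:
[[ 24,  24, -18],
 [ 72,  72, -54],
 [-48, -48,  36]]
Now row reduce the product.
R2 ← R2 − (3)·R1: [0, 0, 0]
R3 ← R3 + (2)·R1: [0, 0, 0]
1 nonzero row, so rank(PB) = 1.

1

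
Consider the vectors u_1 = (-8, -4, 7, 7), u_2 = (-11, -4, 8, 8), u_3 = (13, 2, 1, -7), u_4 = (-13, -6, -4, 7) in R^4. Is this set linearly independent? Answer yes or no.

yes

Form the matrix with these vectors as rows and row reduce.
R2 ← R2 − (11/8)·R1: [0, 3/2, -13/8, -13/8]
R3 ← R3 + (13/8)·R1: [0, -9/2, 99/8, 35/8]
R4 ← R4 − (13/8)·R1: [0, 1/2, -123/8, -35/8]
R3 ← R3 + (3)·R2: [0, 0, 15/2, -1/2]
R4 ← R4 − (1/3)·R2: [0, 0, -89/6, -23/6]
R4 ← R4 + (89/45)·R3: [0, 0, 0, -217/45]
4 nonzero rows, so the 4 vectors span a space of dimension 4.
Since 4 = 4, the vectors are linearly independent.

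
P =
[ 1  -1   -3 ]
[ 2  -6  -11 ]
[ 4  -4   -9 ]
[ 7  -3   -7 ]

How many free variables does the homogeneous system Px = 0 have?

Row reduce to echelon form.
R2 ← R2 − (2)·R1: [0, -4, -5]
R3 ← R3 − (4)·R1: [0, 0, 3]
R4 ← R4 − (7)·R1: [0, 4, 14]
R4 ← R4 + R2: [0, 0, 9]
R4 ← R4 − (3)·R3: [0, 0, 0]
3 nonzero rows, so rank(P) = 3.
P has 3 columns; by rank–nullity, nullity = 3 − 3 = 0.

0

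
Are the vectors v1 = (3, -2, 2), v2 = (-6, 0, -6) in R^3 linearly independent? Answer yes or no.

Form the matrix with these vectors as rows and row reduce.
R2 ← R2 + (2)·R1: [0, -4, -2]
2 nonzero rows, so the 2 vectors span a space of dimension 2.
Since 2 = 2, the vectors are linearly independent.

yes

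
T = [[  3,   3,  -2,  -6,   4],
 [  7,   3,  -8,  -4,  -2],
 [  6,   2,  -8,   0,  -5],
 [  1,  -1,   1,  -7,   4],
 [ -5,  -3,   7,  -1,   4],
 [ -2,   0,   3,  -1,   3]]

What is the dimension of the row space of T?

Row reduce to echelon form.
R2 ← R2 − (7/3)·R1: [0, -4, -10/3, 10, -34/3]
R3 ← R3 − (2)·R1: [0, -4, -4, 12, -13]
R4 ← R4 − (1/3)·R1: [0, -2, 5/3, -5, 8/3]
R5 ← R5 + (5/3)·R1: [0, 2, 11/3, -11, 32/3]
R6 ← R6 + (2/3)·R1: [0, 2, 5/3, -5, 17/3]
R3 ← R3 − R2: [0, 0, -2/3, 2, -5/3]
R4 ← R4 − (1/2)·R2: [0, 0, 10/3, -10, 25/3]
R5 ← R5 + (1/2)·R2: [0, 0, 2, -6, 5]
R6 ← R6 + (1/2)·R2: [0, 0, 0, 0, 0]
R4 ← R4 + (5)·R3: [0, 0, 0, 0, 0]
R5 ← R5 + (3)·R3: [0, 0, 0, 0, 0]
Echelon form has 3 nonzero rows, so rank(T) = 3.
The row space has dimension equal to the rank: 3.

3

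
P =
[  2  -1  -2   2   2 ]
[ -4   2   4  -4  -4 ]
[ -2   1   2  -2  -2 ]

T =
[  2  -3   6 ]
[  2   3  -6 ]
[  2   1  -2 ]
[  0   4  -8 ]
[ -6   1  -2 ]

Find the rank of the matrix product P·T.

1

First compute PT:
[[-14,  -1,   2],
 [ 28,   2,  -4],
 [ 14,   1,  -2]]
Now row reduce the product.
R2 ← R2 + (2)·R1: [0, 0, 0]
R3 ← R3 + R1: [0, 0, 0]
1 nonzero row, so rank(PT) = 1.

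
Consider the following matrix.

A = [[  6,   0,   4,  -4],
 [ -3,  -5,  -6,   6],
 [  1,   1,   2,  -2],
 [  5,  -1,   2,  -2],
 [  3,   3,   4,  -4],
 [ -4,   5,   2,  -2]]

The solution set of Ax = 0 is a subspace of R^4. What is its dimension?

1

Row reduce to echelon form.
R2 ← R2 + (1/2)·R1: [0, -5, -4, 4]
R3 ← R3 − (1/6)·R1: [0, 1, 4/3, -4/3]
R4 ← R4 − (5/6)·R1: [0, -1, -4/3, 4/3]
R5 ← R5 − (1/2)·R1: [0, 3, 2, -2]
R6 ← R6 + (2/3)·R1: [0, 5, 14/3, -14/3]
R3 ← R3 + (1/5)·R2: [0, 0, 8/15, -8/15]
R4 ← R4 − (1/5)·R2: [0, 0, -8/15, 8/15]
R5 ← R5 + (3/5)·R2: [0, 0, -2/5, 2/5]
R6 ← R6 + R2: [0, 0, 2/3, -2/3]
R4 ← R4 + R3: [0, 0, 0, 0]
R5 ← R5 + (3/4)·R3: [0, 0, 0, 0]
R6 ← R6 − (5/4)·R3: [0, 0, 0, 0]
3 nonzero rows, so rank(A) = 3.
A has 4 columns; by rank–nullity, nullity = 4 − 3 = 1.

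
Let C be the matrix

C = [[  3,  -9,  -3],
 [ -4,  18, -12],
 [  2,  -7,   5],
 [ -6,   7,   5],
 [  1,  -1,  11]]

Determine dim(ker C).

Row reduce to echelon form.
R2 ← R2 + (4/3)·R1: [0, 6, -16]
R3 ← R3 − (2/3)·R1: [0, -1, 7]
R4 ← R4 + (2)·R1: [0, -11, -1]
R5 ← R5 − (1/3)·R1: [0, 2, 12]
R3 ← R3 + (1/6)·R2: [0, 0, 13/3]
R4 ← R4 + (11/6)·R2: [0, 0, -91/3]
R5 ← R5 − (1/3)·R2: [0, 0, 52/3]
R4 ← R4 + (7)·R3: [0, 0, 0]
R5 ← R5 − (4)·R3: [0, 0, 0]
3 nonzero rows, so rank(C) = 3.
C has 3 columns; by rank–nullity, nullity = 3 − 3 = 0.

0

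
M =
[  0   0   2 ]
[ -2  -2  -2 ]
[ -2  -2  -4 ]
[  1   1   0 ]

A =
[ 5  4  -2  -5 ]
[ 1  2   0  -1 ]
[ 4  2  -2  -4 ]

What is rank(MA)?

2

First compute MA:
[[  8,   4,  -4,  -8],
 [-20, -16,   8,  20],
 [-28, -20,  12,  28],
 [  6,   6,  -2,  -6]]
Now row reduce the product.
R2 ← R2 + (5/2)·R1: [0, -6, -2, 0]
R3 ← R3 + (7/2)·R1: [0, -6, -2, 0]
R4 ← R4 − (3/4)·R1: [0, 3, 1, 0]
R3 ← R3 − R2: [0, 0, 0, 0]
R4 ← R4 + (1/2)·R2: [0, 0, 0, 0]
2 nonzero rows, so rank(MA) = 2.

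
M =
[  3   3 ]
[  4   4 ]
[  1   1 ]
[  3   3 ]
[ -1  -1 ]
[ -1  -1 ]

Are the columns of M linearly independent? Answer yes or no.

Row reduce M to echelon form.
R2 ← R2 − (4/3)·R1: [0, 0]
R3 ← R3 − (1/3)·R1: [0, 0]
R4 ← R4 − R1: [0, 0]
R5 ← R5 + (1/3)·R1: [0, 0]
R6 ← R6 + (1/3)·R1: [0, 0]
1 pivot among 2 columns.
Only 1 < 2 pivot columns, so the columns are linearly dependent.

no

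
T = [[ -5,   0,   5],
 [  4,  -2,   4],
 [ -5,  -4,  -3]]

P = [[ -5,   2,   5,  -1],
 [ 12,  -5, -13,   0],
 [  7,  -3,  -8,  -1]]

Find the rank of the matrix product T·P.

2

First compute TP:
[[ 60, -25, -65,   0],
 [-16,   6,  14,  -8],
 [-44,  19,  51,   8]]
Now row reduce the product.
R2 ← R2 + (4/15)·R1: [0, -2/3, -10/3, -8]
R3 ← R3 + (11/15)·R1: [0, 2/3, 10/3, 8]
R3 ← R3 + R2: [0, 0, 0, 0]
2 nonzero rows, so rank(TP) = 2.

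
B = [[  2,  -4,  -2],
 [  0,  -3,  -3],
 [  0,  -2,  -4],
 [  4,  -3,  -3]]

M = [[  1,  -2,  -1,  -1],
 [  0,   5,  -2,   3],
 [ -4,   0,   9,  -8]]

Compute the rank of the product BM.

3

First compute BM:
[[ 10, -24, -12,   2],
 [ 12, -15, -21,  15],
 [ 16, -10, -32,  26],
 [ 16, -23, -25,  11]]
Now row reduce the product.
R2 ← R2 − (6/5)·R1: [0, 69/5, -33/5, 63/5]
R3 ← R3 − (8/5)·R1: [0, 142/5, -64/5, 114/5]
R4 ← R4 − (8/5)·R1: [0, 77/5, -29/5, 39/5]
R3 ← R3 − (142/69)·R2: [0, 0, 18/23, -72/23]
R4 ← R4 − (77/69)·R2: [0, 0, 36/23, -144/23]
R4 ← R4 − (2)·R3: [0, 0, 0, 0]
3 nonzero rows, so rank(BM) = 3.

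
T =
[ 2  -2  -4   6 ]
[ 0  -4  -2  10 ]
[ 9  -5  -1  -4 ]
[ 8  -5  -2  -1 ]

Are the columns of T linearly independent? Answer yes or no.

no

Row reduce T to echelon form.
R3 ← R3 − (9/2)·R1: [0, 4, 17, -31]
R4 ← R4 − (4)·R1: [0, 3, 14, -25]
R3 ← R3 + R2: [0, 0, 15, -21]
R4 ← R4 + (3/4)·R2: [0, 0, 25/2, -35/2]
R4 ← R4 − (5/6)·R3: [0, 0, 0, 0]
3 pivots among 4 columns.
Only 3 < 4 pivot columns, so the columns are linearly dependent.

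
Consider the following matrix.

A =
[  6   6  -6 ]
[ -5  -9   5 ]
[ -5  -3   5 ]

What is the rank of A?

2

Row reduce to echelon form.
R2 ← R2 + (5/6)·R1: [0, -4, 0]
R3 ← R3 + (5/6)·R1: [0, 2, 0]
R3 ← R3 + (1/2)·R2: [0, 0, 0]
Echelon form has 2 nonzero rows, so rank(A) = 2.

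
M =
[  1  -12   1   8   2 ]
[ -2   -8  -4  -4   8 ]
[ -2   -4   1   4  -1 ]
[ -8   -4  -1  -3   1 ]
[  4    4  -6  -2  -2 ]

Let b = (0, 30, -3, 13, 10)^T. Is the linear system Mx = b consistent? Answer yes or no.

Row reduce the augmented matrix [M | b].
R2 ← R2 + (2)·R1: [0, -32, -2, 12, 12, 30]
R3 ← R3 + (2)·R1: [0, -28, 3, 20, 3, -3]
R4 ← R4 + (8)·R1: [0, -100, 7, 61, 17, 13]
R5 ← R5 − (4)·R1: [0, 52, -10, -34, -10, 10]
R3 ← R3 − (7/8)·R2: [0, 0, 19/4, 19/2, -15/2, -117/4]
R4 ← R4 − (25/8)·R2: [0, 0, 53/4, 47/2, -41/2, -323/4]
R5 ← R5 + (13/8)·R2: [0, 0, -53/4, -29/2, 19/2, 235/4]
R4 ← R4 − (53/19)·R3: [0, 0, 0, -3, 8/19, 16/19]
R5 ← R5 + (53/19)·R3: [0, 0, 0, 12, -217/19, -434/19]
R5 ← R5 + (4)·R4: [0, 0, 0, 0, -185/19, -370/19]
The echelon form has 5 nonzero rows, and every pivot lies in the first 5 columns, so rank(M) = rank([M|b]) = 5.
The system is consistent.

yes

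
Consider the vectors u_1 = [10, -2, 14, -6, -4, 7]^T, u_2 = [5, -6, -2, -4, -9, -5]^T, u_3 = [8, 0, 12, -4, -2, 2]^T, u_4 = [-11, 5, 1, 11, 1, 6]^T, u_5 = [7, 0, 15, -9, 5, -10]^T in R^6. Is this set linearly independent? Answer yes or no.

yes

Form the matrix with these vectors as rows and row reduce.
R2 ← R2 − (1/2)·R1: [0, -5, -9, -1, -7, -17/2]
R3 ← R3 − (4/5)·R1: [0, 8/5, 4/5, 4/5, 6/5, -18/5]
R4 ← R4 + (11/10)·R1: [0, 14/5, 82/5, 22/5, -17/5, 137/10]
R5 ← R5 − (7/10)·R1: [0, 7/5, 26/5, -24/5, 39/5, -149/10]
R3 ← R3 + (8/25)·R2: [0, 0, -52/25, 12/25, -26/25, -158/25]
R4 ← R4 + (14/25)·R2: [0, 0, 284/25, 96/25, -183/25, 447/50]
R5 ← R5 + (7/25)·R2: [0, 0, 67/25, -127/25, 146/25, -432/25]
R4 ← R4 + (71/13)·R3: [0, 0, 0, 84/13, -13, -665/26]
R5 ← R5 + (67/52)·R3: [0, 0, 0, -58/13, 9/2, -661/26]
R5 ← R5 + (29/42)·R4: [0, 0, 0, 0, -94/21, -517/12]
5 nonzero rows, so the 5 vectors span a space of dimension 5.
Since 5 = 5, the vectors are linearly independent.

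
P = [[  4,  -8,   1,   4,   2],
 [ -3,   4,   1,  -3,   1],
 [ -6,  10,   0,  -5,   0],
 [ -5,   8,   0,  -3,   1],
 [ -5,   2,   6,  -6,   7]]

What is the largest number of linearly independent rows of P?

3

Row reduce to echelon form.
R2 ← R2 + (3/4)·R1: [0, -2, 7/4, 0, 5/2]
R3 ← R3 + (3/2)·R1: [0, -2, 3/2, 1, 3]
R4 ← R4 + (5/4)·R1: [0, -2, 5/4, 2, 7/2]
R5 ← R5 + (5/4)·R1: [0, -8, 29/4, -1, 19/2]
R3 ← R3 − R2: [0, 0, -1/4, 1, 1/2]
R4 ← R4 − R2: [0, 0, -1/2, 2, 1]
R5 ← R5 − (4)·R2: [0, 0, 1/4, -1, -1/2]
R4 ← R4 − (2)·R3: [0, 0, 0, 0, 0]
R5 ← R5 + R3: [0, 0, 0, 0, 0]
Echelon form has 3 nonzero rows, so rank(P) = 3.
The rank gives the maximum number of linearly independent rows: 3.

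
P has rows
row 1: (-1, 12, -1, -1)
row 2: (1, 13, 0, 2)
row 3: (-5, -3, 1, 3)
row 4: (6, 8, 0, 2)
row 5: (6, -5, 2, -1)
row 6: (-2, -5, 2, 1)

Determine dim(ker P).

0

Row reduce to echelon form.
R2 ← R2 + R1: [0, 25, -1, 1]
R3 ← R3 − (5)·R1: [0, -63, 6, 8]
R4 ← R4 + (6)·R1: [0, 80, -6, -4]
R5 ← R5 + (6)·R1: [0, 67, -4, -7]
R6 ← R6 − (2)·R1: [0, -29, 4, 3]
R3 ← R3 + (63/25)·R2: [0, 0, 87/25, 263/25]
R4 ← R4 − (16/5)·R2: [0, 0, -14/5, -36/5]
R5 ← R5 − (67/25)·R2: [0, 0, -33/25, -242/25]
R6 ← R6 + (29/25)·R2: [0, 0, 71/25, 104/25]
R4 ← R4 + (70/87)·R3: [0, 0, 0, 110/87]
R5 ← R5 + (11/29)·R3: [0, 0, 0, -165/29]
R6 ← R6 − (71/87)·R3: [0, 0, 0, -385/87]
R5 ← R5 + (9/2)·R4: [0, 0, 0, 0]
R6 ← R6 + (7/2)·R4: [0, 0, 0, 0]
4 nonzero rows, so rank(P) = 4.
P has 4 columns; by rank–nullity, nullity = 4 − 4 = 0.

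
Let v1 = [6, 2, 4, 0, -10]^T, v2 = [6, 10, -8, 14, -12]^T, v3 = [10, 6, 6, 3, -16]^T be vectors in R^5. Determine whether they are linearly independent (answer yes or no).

Form the matrix with these vectors as rows and row reduce.
R2 ← R2 − R1: [0, 8, -12, 14, -2]
R3 ← R3 − (5/3)·R1: [0, 8/3, -2/3, 3, 2/3]
R3 ← R3 − (1/3)·R2: [0, 0, 10/3, -5/3, 4/3]
3 nonzero rows, so the 3 vectors span a space of dimension 3.
Since 3 = 3, the vectors are linearly independent.

yes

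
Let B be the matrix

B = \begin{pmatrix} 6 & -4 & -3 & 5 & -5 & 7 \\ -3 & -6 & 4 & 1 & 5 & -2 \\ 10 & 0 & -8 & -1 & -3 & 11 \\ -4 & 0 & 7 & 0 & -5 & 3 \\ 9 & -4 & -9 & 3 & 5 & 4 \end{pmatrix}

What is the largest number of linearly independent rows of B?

5

Row reduce to echelon form.
R2 ← R2 + (1/2)·R1: [0, -8, 5/2, 7/2, 5/2, 3/2]
R3 ← R3 − (5/3)·R1: [0, 20/3, -3, -28/3, 16/3, -2/3]
R4 ← R4 + (2/3)·R1: [0, -8/3, 5, 10/3, -25/3, 23/3]
R5 ← R5 − (3/2)·R1: [0, 2, -9/2, -9/2, 25/2, -13/2]
R3 ← R3 + (5/6)·R2: [0, 0, -11/12, -77/12, 89/12, 7/12]
R4 ← R4 − (1/3)·R2: [0, 0, 25/6, 13/6, -55/6, 43/6]
R5 ← R5 + (1/4)·R2: [0, 0, -31/8, -29/8, 105/8, -49/8]
R4 ← R4 + (50/11)·R3: [0, 0, 0, -27, 270/11, 108/11]
R5 ← R5 − (93/22)·R3: [0, 0, 0, 47/2, -401/22, -189/22]
R5 ← R5 + (47/54)·R4: [0, 0, 0, 0, 69/22, -1/22]
Echelon form has 5 nonzero rows, so rank(B) = 5.
The rank gives the maximum number of linearly independent rows: 5.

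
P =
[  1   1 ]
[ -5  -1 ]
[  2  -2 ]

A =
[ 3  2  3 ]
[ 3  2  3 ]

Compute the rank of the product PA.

1

First compute PA:
[[  6,   4,   6],
 [-18, -12, -18],
 [  0,   0,   0]]
Now row reduce the product.
R2 ← R2 + (3)·R1: [0, 0, 0]
1 nonzero row, so rank(PA) = 1.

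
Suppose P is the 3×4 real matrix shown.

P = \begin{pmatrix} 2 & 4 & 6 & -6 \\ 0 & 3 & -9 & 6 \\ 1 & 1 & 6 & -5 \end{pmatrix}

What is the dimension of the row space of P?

Row reduce to echelon form.
R3 ← R3 − (1/2)·R1: [0, -1, 3, -2]
R3 ← R3 + (1/3)·R2: [0, 0, 0, 0]
Echelon form has 2 nonzero rows, so rank(P) = 2.
The row space has dimension equal to the rank: 2.

2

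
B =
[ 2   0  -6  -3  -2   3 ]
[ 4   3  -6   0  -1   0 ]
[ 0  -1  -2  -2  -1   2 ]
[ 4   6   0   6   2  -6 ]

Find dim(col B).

Row reduce to echelon form.
R2 ← R2 − (2)·R1: [0, 3, 6, 6, 3, -6]
R4 ← R4 − (2)·R1: [0, 6, 12, 12, 6, -12]
R3 ← R3 + (1/3)·R2: [0, 0, 0, 0, 0, 0]
R4 ← R4 − (2)·R2: [0, 0, 0, 0, 0, 0]
Echelon form has 2 nonzero rows, so rank(B) = 2.
The column space has dimension equal to the rank: 2.

2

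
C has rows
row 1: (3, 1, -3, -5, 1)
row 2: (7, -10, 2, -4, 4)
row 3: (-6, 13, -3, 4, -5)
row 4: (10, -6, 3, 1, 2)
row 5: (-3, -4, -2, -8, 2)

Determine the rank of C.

Row reduce to echelon form.
R2 ← R2 − (7/3)·R1: [0, -37/3, 9, 23/3, 5/3]
R3 ← R3 + (2)·R1: [0, 15, -9, -6, -3]
R4 ← R4 − (10/3)·R1: [0, -28/3, 13, 53/3, -4/3]
R5 ← R5 + R1: [0, -3, -5, -13, 3]
R3 ← R3 + (45/37)·R2: [0, 0, 72/37, 123/37, -36/37]
R4 ← R4 − (28/37)·R2: [0, 0, 229/37, 439/37, -96/37]
R5 ← R5 − (9/37)·R2: [0, 0, -266/37, -550/37, 96/37]
R4 ← R4 − (229/72)·R3: [0, 0, 0, 31/24, 1/2]
R5 ← R5 + (133/36)·R3: [0, 0, 0, -31/12, -1]
R5 ← R5 + (2)·R4: [0, 0, 0, 0, 0]
Echelon form has 4 nonzero rows, so rank(C) = 4.

4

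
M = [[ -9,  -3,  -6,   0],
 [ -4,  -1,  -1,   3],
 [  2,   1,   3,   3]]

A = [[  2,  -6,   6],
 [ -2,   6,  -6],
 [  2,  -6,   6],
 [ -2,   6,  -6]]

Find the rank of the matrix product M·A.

First compute MA:
[[-24,  72, -72],
 [-14,  42, -42],
 [  2,  -6,   6]]
Now row reduce the product.
R2 ← R2 − (7/12)·R1: [0, 0, 0]
R3 ← R3 + (1/12)·R1: [0, 0, 0]
1 nonzero row, so rank(MA) = 1.

1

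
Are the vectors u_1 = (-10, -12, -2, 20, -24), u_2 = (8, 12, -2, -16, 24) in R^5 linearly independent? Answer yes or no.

yes

Form the matrix with these vectors as rows and row reduce.
R2 ← R2 + (4/5)·R1: [0, 12/5, -18/5, 0, 24/5]
2 nonzero rows, so the 2 vectors span a space of dimension 2.
Since 2 = 2, the vectors are linearly independent.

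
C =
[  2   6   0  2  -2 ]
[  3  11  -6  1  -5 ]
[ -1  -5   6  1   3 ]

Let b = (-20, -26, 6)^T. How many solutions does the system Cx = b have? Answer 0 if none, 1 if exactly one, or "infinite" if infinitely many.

Row reduce the augmented matrix [C | b].
R2 ← R2 − (3/2)·R1: [0, 2, -6, -2, -2, 4]
R3 ← R3 + (1/2)·R1: [0, -2, 6, 2, 2, -4]
R3 ← R3 + R2: [0, 0, 0, 0, 0, 0]
The echelon form has 2 nonzero rows, and every pivot lies in the first 5 columns, so rank(C) = rank([C|b]) = 2.
The system is consistent.
rank = 2 < 5 unknowns, so there are infinitely many solutions.

infinite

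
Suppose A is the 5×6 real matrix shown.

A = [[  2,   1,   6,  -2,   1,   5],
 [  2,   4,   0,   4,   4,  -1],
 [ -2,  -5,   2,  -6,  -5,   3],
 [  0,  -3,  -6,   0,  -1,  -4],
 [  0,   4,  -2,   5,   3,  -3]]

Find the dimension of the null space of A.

3

Row reduce to echelon form.
R2 ← R2 − R1: [0, 3, -6, 6, 3, -6]
R3 ← R3 + R1: [0, -4, 8, -8, -4, 8]
R3 ← R3 + (4/3)·R2: [0, 0, 0, 0, 0, 0]
R4 ← R4 + R2: [0, 0, -12, 6, 2, -10]
R5 ← R5 − (4/3)·R2: [0, 0, 6, -3, -1, 5]
Swap R3 ↔ R4
R5 ← R5 + (1/2)·R3: [0, 0, 0, 0, 0, 0]
3 nonzero rows, so rank(A) = 3.
A has 6 columns; by rank–nullity, nullity = 6 − 3 = 3.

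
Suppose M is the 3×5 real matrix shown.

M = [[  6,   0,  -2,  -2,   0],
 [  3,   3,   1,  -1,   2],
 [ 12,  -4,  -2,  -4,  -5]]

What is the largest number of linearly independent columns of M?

Row reduce to echelon form.
R2 ← R2 − (1/2)·R1: [0, 3, 2, 0, 2]
R3 ← R3 − (2)·R1: [0, -4, 2, 0, -5]
R3 ← R3 + (4/3)·R2: [0, 0, 14/3, 0, -7/3]
Echelon form has 3 nonzero rows, so rank(M) = 3.
The rank gives the maximum number of linearly independent columns: 3.

3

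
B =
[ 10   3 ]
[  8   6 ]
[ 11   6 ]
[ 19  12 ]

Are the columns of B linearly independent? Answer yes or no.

yes

Row reduce B to echelon form.
R2 ← R2 − (4/5)·R1: [0, 18/5]
R3 ← R3 − (11/10)·R1: [0, 27/10]
R4 ← R4 − (19/10)·R1: [0, 63/10]
R3 ← R3 − (3/4)·R2: [0, 0]
R4 ← R4 − (7/4)·R2: [0, 0]
2 pivots among 2 columns.
Every column is a pivot column, so the columns are linearly independent.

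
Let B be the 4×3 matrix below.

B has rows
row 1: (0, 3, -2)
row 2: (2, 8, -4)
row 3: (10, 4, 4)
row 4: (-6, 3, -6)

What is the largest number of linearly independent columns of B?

Row reduce to echelon form.
Swap R1 ↔ R2
R3 ← R3 − (5)·R1: [0, -36, 24]
R4 ← R4 + (3)·R1: [0, 27, -18]
R3 ← R3 + (12)·R2: [0, 0, 0]
R4 ← R4 − (9)·R2: [0, 0, 0]
Echelon form has 2 nonzero rows, so rank(B) = 2.
The rank gives the maximum number of linearly independent columns: 2.

2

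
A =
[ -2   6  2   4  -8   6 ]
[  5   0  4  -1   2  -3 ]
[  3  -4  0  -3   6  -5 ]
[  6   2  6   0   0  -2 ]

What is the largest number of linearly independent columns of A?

2

Row reduce to echelon form.
R2 ← R2 + (5/2)·R1: [0, 15, 9, 9, -18, 12]
R3 ← R3 + (3/2)·R1: [0, 5, 3, 3, -6, 4]
R4 ← R4 + (3)·R1: [0, 20, 12, 12, -24, 16]
R3 ← R3 − (1/3)·R2: [0, 0, 0, 0, 0, 0]
R4 ← R4 − (4/3)·R2: [0, 0, 0, 0, 0, 0]
Echelon form has 2 nonzero rows, so rank(A) = 2.
The rank gives the maximum number of linearly independent columns: 2.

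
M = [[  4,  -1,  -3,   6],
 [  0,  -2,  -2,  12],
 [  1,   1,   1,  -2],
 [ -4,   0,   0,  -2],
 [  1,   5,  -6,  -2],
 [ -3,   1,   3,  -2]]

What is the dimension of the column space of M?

Row reduce to echelon form.
R3 ← R3 − (1/4)·R1: [0, 5/4, 7/4, -7/2]
R4 ← R4 + R1: [0, -1, -3, 4]
R5 ← R5 − (1/4)·R1: [0, 21/4, -21/4, -7/2]
R6 ← R6 + (3/4)·R1: [0, 1/4, 3/4, 5/2]
R3 ← R3 + (5/8)·R2: [0, 0, 1/2, 4]
R4 ← R4 − (1/2)·R2: [0, 0, -2, -2]
R5 ← R5 + (21/8)·R2: [0, 0, -21/2, 28]
R6 ← R6 + (1/8)·R2: [0, 0, 1/2, 4]
R4 ← R4 + (4)·R3: [0, 0, 0, 14]
R5 ← R5 + (21)·R3: [0, 0, 0, 112]
R6 ← R6 − R3: [0, 0, 0, 0]
R5 ← R5 − (8)·R4: [0, 0, 0, 0]
Echelon form has 4 nonzero rows, so rank(M) = 4.
The column space has dimension equal to the rank: 4.

4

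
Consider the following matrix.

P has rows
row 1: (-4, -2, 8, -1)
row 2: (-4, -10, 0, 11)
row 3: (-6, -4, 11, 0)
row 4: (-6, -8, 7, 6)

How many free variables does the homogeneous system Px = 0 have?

2

Row reduce to echelon form.
R2 ← R2 − R1: [0, -8, -8, 12]
R3 ← R3 − (3/2)·R1: [0, -1, -1, 3/2]
R4 ← R4 − (3/2)·R1: [0, -5, -5, 15/2]
R3 ← R3 − (1/8)·R2: [0, 0, 0, 0]
R4 ← R4 − (5/8)·R2: [0, 0, 0, 0]
2 nonzero rows, so rank(P) = 2.
P has 4 columns; by rank–nullity, nullity = 4 − 2 = 2.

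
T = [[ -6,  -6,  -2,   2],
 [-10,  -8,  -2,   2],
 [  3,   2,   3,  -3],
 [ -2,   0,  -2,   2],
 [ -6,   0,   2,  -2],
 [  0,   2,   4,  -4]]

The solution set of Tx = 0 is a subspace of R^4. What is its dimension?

1

Row reduce to echelon form.
R2 ← R2 − (5/3)·R1: [0, 2, 4/3, -4/3]
R3 ← R3 + (1/2)·R1: [0, -1, 2, -2]
R4 ← R4 − (1/3)·R1: [0, 2, -4/3, 4/3]
R5 ← R5 − R1: [0, 6, 4, -4]
R3 ← R3 + (1/2)·R2: [0, 0, 8/3, -8/3]
R4 ← R4 − R2: [0, 0, -8/3, 8/3]
R5 ← R5 − (3)·R2: [0, 0, 0, 0]
R6 ← R6 − R2: [0, 0, 8/3, -8/3]
R4 ← R4 + R3: [0, 0, 0, 0]
R6 ← R6 − R3: [0, 0, 0, 0]
3 nonzero rows, so rank(T) = 3.
T has 4 columns; by rank–nullity, nullity = 4 − 3 = 1.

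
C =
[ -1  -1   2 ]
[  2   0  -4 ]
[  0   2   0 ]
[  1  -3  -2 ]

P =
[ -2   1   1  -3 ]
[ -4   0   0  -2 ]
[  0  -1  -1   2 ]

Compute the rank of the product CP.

First compute CP:
[[  6,  -3,  -3,   9],
 [ -4,   6,   6, -14],
 [ -8,   0,   0,  -4],
 [ 10,   3,   3,  -1]]
Now row reduce the product.
R2 ← R2 + (2/3)·R1: [0, 4, 4, -8]
R3 ← R3 + (4/3)·R1: [0, -4, -4, 8]
R4 ← R4 − (5/3)·R1: [0, 8, 8, -16]
R3 ← R3 + R2: [0, 0, 0, 0]
R4 ← R4 − (2)·R2: [0, 0, 0, 0]
2 nonzero rows, so rank(CP) = 2.

2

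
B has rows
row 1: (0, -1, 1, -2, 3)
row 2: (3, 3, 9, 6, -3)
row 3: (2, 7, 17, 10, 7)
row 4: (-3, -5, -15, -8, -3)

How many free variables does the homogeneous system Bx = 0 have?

2

Row reduce to echelon form.
Swap R1 ↔ R2
R3 ← R3 − (2/3)·R1: [0, 5, 11, 6, 9]
R4 ← R4 + R1: [0, -2, -6, -2, -6]
R3 ← R3 + (5)·R2: [0, 0, 16, -4, 24]
R4 ← R4 − (2)·R2: [0, 0, -8, 2, -12]
R4 ← R4 + (1/2)·R3: [0, 0, 0, 0, 0]
3 nonzero rows, so rank(B) = 3.
B has 5 columns; by rank–nullity, nullity = 5 − 3 = 2.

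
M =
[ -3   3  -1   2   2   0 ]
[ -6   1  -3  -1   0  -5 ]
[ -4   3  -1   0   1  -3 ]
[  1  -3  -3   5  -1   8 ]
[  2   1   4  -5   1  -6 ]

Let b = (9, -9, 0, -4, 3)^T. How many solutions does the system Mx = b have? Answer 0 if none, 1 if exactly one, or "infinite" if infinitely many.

0

Row reduce the augmented matrix [M | b].
R2 ← R2 − (2)·R1: [0, -5, -1, -5, -4, -5, -27]
R3 ← R3 − (4/3)·R1: [0, -1, 1/3, -8/3, -5/3, -3, -12]
R4 ← R4 + (1/3)·R1: [0, -2, -10/3, 17/3, -1/3, 8, -1]
R5 ← R5 + (2/3)·R1: [0, 3, 10/3, -11/3, 7/3, -6, 9]
R3 ← R3 − (1/5)·R2: [0, 0, 8/15, -5/3, -13/15, -2, -33/5]
R4 ← R4 − (2/5)·R2: [0, 0, -44/15, 23/3, 19/15, 10, 49/5]
R5 ← R5 + (3/5)·R2: [0, 0, 41/15, -20/3, -1/15, -9, -36/5]
R4 ← R4 + (11/2)·R3: [0, 0, 0, -3/2, -7/2, -1, -53/2]
R5 ← R5 − (41/8)·R3: [0, 0, 0, 15/8, 35/8, 5/4, 213/8]
R5 ← R5 + (5/4)·R4: [0, 0, 0, 0, 0, 0, -13/2]
The echelon form has 5 nonzero rows; the last pivot sits in the augmented column, so rank(M) = 4 but rank([M|b]) = 5.
Since the ranks differ, the system is inconsistent.
It has no solutions.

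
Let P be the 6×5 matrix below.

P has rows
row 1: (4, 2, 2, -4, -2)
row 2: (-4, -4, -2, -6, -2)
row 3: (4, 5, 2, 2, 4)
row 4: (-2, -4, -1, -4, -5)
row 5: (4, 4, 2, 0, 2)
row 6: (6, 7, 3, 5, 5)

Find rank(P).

3

Row reduce to echelon form.
R2 ← R2 + R1: [0, -2, 0, -10, -4]
R3 ← R3 − R1: [0, 3, 0, 6, 6]
R4 ← R4 + (1/2)·R1: [0, -3, 0, -6, -6]
R5 ← R5 − R1: [0, 2, 0, 4, 4]
R6 ← R6 − (3/2)·R1: [0, 4, 0, 11, 8]
R3 ← R3 + (3/2)·R2: [0, 0, 0, -9, 0]
R4 ← R4 − (3/2)·R2: [0, 0, 0, 9, 0]
R5 ← R5 + R2: [0, 0, 0, -6, 0]
R6 ← R6 + (2)·R2: [0, 0, 0, -9, 0]
R4 ← R4 + R3: [0, 0, 0, 0, 0]
R5 ← R5 − (2/3)·R3: [0, 0, 0, 0, 0]
R6 ← R6 − R3: [0, 0, 0, 0, 0]
Echelon form has 3 nonzero rows, so rank(P) = 3.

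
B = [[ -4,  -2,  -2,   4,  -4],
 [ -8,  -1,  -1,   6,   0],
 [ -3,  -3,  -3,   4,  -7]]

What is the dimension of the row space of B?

Row reduce to echelon form.
R2 ← R2 − (2)·R1: [0, 3, 3, -2, 8]
R3 ← R3 − (3/4)·R1: [0, -3/2, -3/2, 1, -4]
R3 ← R3 + (1/2)·R2: [0, 0, 0, 0, 0]
Echelon form has 2 nonzero rows, so rank(B) = 2.
The row space has dimension equal to the rank: 2.

2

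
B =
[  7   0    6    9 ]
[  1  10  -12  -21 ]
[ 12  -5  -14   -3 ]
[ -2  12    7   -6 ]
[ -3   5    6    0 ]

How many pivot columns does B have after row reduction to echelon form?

4

Row reduce to echelon form.
R2 ← R2 − (1/7)·R1: [0, 10, -90/7, -156/7]
R3 ← R3 − (12/7)·R1: [0, -5, -170/7, -129/7]
R4 ← R4 + (2/7)·R1: [0, 12, 61/7, -24/7]
R5 ← R5 + (3/7)·R1: [0, 5, 60/7, 27/7]
R3 ← R3 + (1/2)·R2: [0, 0, -215/7, -207/7]
R4 ← R4 − (6/5)·R2: [0, 0, 169/7, 816/35]
R5 ← R5 − (1/2)·R2: [0, 0, 15, 15]
R4 ← R4 + (169/215)·R3: [0, 0, 0, 3/43]
R5 ← R5 + (21/43)·R3: [0, 0, 0, 24/43]
R5 ← R5 − (8)·R4: [0, 0, 0, 0]
Echelon form has 4 nonzero rows, so rank(B) = 4.
Each nonzero row contributes one pivot column: 4 pivot columns.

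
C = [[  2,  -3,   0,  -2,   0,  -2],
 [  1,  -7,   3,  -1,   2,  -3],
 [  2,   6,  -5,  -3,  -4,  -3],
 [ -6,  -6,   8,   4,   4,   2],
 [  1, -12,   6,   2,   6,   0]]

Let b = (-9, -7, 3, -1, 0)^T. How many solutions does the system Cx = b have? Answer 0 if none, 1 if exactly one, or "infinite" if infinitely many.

Row reduce the augmented matrix [C | b].
R2 ← R2 − (1/2)·R1: [0, -11/2, 3, 0, 2, -2, -5/2]
R3 ← R3 − R1: [0, 9, -5, -1, -4, -1, 12]
R4 ← R4 + (3)·R1: [0, -15, 8, -2, 4, -4, -28]
R5 ← R5 − (1/2)·R1: [0, -21/2, 6, 3, 6, 1, 9/2]
R3 ← R3 + (18/11)·R2: [0, 0, -1/11, -1, -8/11, -47/11, 87/11]
R4 ← R4 − (30/11)·R2: [0, 0, -2/11, -2, -16/11, 16/11, -233/11]
R5 ← R5 − (21/11)·R2: [0, 0, 3/11, 3, 24/11, 53/11, 102/11]
R4 ← R4 − (2)·R3: [0, 0, 0, 0, 0, 10, -37]
R5 ← R5 + (3)·R3: [0, 0, 0, 0, 0, -8, 33]
R5 ← R5 + (4/5)·R4: [0, 0, 0, 0, 0, 0, 17/5]
The echelon form has 5 nonzero rows; the last pivot sits in the augmented column, so rank(C) = 4 but rank([C|b]) = 5.
Since the ranks differ, the system is inconsistent.
It has no solutions.

0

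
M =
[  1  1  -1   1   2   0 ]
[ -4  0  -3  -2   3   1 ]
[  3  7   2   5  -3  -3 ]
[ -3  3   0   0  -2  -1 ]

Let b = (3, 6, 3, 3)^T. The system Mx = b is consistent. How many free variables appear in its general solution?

3

Row reduce the augmented matrix [M | b].
R2 ← R2 + (4)·R1: [0, 4, -7, 2, 11, 1, 18]
R3 ← R3 − (3)·R1: [0, 4, 5, 2, -9, -3, -6]
R4 ← R4 + (3)·R1: [0, 6, -3, 3, 4, -1, 12]
R3 ← R3 − R2: [0, 0, 12, 0, -20, -4, -24]
R4 ← R4 − (3/2)·R2: [0, 0, 15/2, 0, -25/2, -5/2, -15]
R4 ← R4 − (5/8)·R3: [0, 0, 0, 0, 0, 0, 0]
The echelon form has 3 nonzero rows, and every pivot lies in the first 6 columns, so rank(M) = rank([M|b]) = 3.
The system is consistent.
Free variables = (unknowns) − (rank) = 6 − 3 = 3.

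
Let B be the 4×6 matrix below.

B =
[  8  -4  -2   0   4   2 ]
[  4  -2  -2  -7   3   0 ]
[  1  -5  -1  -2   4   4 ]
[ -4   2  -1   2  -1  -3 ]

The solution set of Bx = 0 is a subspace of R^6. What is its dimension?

2

Row reduce to echelon form.
R2 ← R2 − (1/2)·R1: [0, 0, -1, -7, 1, -1]
R3 ← R3 − (1/8)·R1: [0, -9/2, -3/4, -2, 7/2, 15/4]
R4 ← R4 + (1/2)·R1: [0, 0, -2, 2, 1, -2]
Swap R2 ↔ R3
R4 ← R4 − (2)·R3: [0, 0, 0, 16, -1, 0]
4 nonzero rows, so rank(B) = 4.
B has 6 columns; by rank–nullity, nullity = 6 − 4 = 2.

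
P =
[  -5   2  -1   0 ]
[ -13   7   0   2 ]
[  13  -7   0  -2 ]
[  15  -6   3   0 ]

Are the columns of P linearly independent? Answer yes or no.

no

Row reduce P to echelon form.
R2 ← R2 − (13/5)·R1: [0, 9/5, 13/5, 2]
R3 ← R3 + (13/5)·R1: [0, -9/5, -13/5, -2]
R4 ← R4 + (3)·R1: [0, 0, 0, 0]
R3 ← R3 + R2: [0, 0, 0, 0]
2 pivots among 4 columns.
Only 2 < 4 pivot columns, so the columns are linearly dependent.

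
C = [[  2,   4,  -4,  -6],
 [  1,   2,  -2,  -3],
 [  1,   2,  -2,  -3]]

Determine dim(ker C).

Row reduce to echelon form.
R2 ← R2 − (1/2)·R1: [0, 0, 0, 0]
R3 ← R3 − (1/2)·R1: [0, 0, 0, 0]
1 nonzero row, so rank(C) = 1.
C has 4 columns; by rank–nullity, nullity = 4 − 1 = 3.

3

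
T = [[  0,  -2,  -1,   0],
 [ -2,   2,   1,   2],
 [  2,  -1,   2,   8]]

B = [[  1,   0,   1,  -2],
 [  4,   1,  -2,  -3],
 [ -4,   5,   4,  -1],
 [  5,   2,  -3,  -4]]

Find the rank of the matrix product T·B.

First compute TB:
[[ -4,  -7,   0,   7],
 [ 12,  11,  -8, -11],
 [ 30,  25, -12, -35]]
Now row reduce the product.
R2 ← R2 + (3)·R1: [0, -10, -8, 10]
R3 ← R3 + (15/2)·R1: [0, -55/2, -12, 35/2]
R3 ← R3 − (11/4)·R2: [0, 0, 10, -10]
3 nonzero rows, so rank(TB) = 3.

3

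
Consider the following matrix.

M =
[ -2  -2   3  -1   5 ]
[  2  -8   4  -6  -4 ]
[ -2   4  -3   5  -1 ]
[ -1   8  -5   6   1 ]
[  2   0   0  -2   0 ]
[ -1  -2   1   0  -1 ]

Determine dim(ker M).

Row reduce to echelon form.
R2 ← R2 + R1: [0, -10, 7, -7, 1]
R3 ← R3 − R1: [0, 6, -6, 6, -6]
R4 ← R4 − (1/2)·R1: [0, 9, -13/2, 13/2, -3/2]
R5 ← R5 + R1: [0, -2, 3, -3, 5]
R6 ← R6 − (1/2)·R1: [0, -1, -1/2, 1/2, -7/2]
R3 ← R3 + (3/5)·R2: [0, 0, -9/5, 9/5, -27/5]
R4 ← R4 + (9/10)·R2: [0, 0, -1/5, 1/5, -3/5]
R5 ← R5 − (1/5)·R2: [0, 0, 8/5, -8/5, 24/5]
R6 ← R6 − (1/10)·R2: [0, 0, -6/5, 6/5, -18/5]
R4 ← R4 − (1/9)·R3: [0, 0, 0, 0, 0]
R5 ← R5 + (8/9)·R3: [0, 0, 0, 0, 0]
R6 ← R6 − (2/3)·R3: [0, 0, 0, 0, 0]
3 nonzero rows, so rank(M) = 3.
M has 5 columns; by rank–nullity, nullity = 5 − 3 = 2.

2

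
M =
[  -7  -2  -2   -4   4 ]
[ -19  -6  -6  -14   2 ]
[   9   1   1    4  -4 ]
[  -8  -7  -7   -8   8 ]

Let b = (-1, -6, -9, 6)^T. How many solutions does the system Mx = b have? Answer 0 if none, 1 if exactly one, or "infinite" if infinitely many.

0

Row reduce the augmented matrix [M | b].
R2 ← R2 − (19/7)·R1: [0, -4/7, -4/7, -22/7, -62/7, -23/7]
R3 ← R3 + (9/7)·R1: [0, -11/7, -11/7, -8/7, 8/7, -72/7]
R4 ← R4 − (8/7)·R1: [0, -33/7, -33/7, -24/7, 24/7, 50/7]
R3 ← R3 − (11/4)·R2: [0, 0, 0, 15/2, 51/2, -5/4]
R4 ← R4 − (33/4)·R2: [0, 0, 0, 45/2, 153/2, 137/4]
R4 ← R4 − (3)·R3: [0, 0, 0, 0, 0, 38]
The echelon form has 4 nonzero rows; the last pivot sits in the augmented column, so rank(M) = 3 but rank([M|b]) = 4.
Since the ranks differ, the system is inconsistent.
It has no solutions.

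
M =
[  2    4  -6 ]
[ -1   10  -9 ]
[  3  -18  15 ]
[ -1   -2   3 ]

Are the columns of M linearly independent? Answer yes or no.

Row reduce M to echelon form.
R2 ← R2 + (1/2)·R1: [0, 12, -12]
R3 ← R3 − (3/2)·R1: [0, -24, 24]
R4 ← R4 + (1/2)·R1: [0, 0, 0]
R3 ← R3 + (2)·R2: [0, 0, 0]
2 pivots among 3 columns.
Only 2 < 3 pivot columns, so the columns are linearly dependent.

no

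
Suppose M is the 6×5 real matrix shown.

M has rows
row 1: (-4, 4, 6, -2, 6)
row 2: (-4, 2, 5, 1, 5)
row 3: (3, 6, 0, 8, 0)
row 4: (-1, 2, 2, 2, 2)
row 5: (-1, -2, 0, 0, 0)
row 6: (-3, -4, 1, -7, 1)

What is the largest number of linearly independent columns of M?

Row reduce to echelon form.
R2 ← R2 − R1: [0, -2, -1, 3, -1]
R3 ← R3 + (3/4)·R1: [0, 9, 9/2, 13/2, 9/2]
R4 ← R4 − (1/4)·R1: [0, 1, 1/2, 5/2, 1/2]
R5 ← R5 − (1/4)·R1: [0, -3, -3/2, 1/2, -3/2]
R6 ← R6 − (3/4)·R1: [0, -7, -7/2, -11/2, -7/2]
R3 ← R3 + (9/2)·R2: [0, 0, 0, 20, 0]
R4 ← R4 + (1/2)·R2: [0, 0, 0, 4, 0]
R5 ← R5 − (3/2)·R2: [0, 0, 0, -4, 0]
R6 ← R6 − (7/2)·R2: [0, 0, 0, -16, 0]
R4 ← R4 − (1/5)·R3: [0, 0, 0, 0, 0]
R5 ← R5 + (1/5)·R3: [0, 0, 0, 0, 0]
R6 ← R6 + (4/5)·R3: [0, 0, 0, 0, 0]
Echelon form has 3 nonzero rows, so rank(M) = 3.
The rank gives the maximum number of linearly independent columns: 3.

3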